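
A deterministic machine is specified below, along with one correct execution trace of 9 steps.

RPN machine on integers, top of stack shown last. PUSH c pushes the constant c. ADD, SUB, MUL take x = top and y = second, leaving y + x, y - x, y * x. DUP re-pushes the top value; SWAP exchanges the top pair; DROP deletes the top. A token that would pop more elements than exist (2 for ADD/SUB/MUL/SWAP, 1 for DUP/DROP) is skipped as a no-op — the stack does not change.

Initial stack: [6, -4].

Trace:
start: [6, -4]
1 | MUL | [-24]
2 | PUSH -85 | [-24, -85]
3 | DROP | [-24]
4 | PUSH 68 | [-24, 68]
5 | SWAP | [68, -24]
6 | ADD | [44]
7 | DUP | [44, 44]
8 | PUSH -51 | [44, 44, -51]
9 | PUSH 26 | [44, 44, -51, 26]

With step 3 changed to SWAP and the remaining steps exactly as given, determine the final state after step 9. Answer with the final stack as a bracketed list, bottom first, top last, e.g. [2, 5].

[-85, 44, 44, -51, 26]

(re-executing from step 3 with the substitution; state before step 3: [-24, -85])
3 | SWAP | [-85, -24]
4 | PUSH 68 | [-85, -24, 68]
5 | SWAP | [-85, 68, -24]
6 | ADD | [-85, 44]
7 | DUP | [-85, 44, 44]
8 | PUSH -51 | [-85, 44, 44, -51]
9 | PUSH 26 | [-85, 44, 44, -51, 26]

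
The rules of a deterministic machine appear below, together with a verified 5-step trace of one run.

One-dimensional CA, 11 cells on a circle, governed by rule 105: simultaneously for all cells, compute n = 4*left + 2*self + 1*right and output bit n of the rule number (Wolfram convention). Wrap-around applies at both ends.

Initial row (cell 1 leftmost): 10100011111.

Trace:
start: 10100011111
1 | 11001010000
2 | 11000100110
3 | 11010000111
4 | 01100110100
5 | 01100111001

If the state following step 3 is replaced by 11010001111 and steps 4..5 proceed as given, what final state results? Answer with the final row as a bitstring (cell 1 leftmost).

state after step 3 := 11010001111
4 | 01100101000
5 | 01100010011

01100010011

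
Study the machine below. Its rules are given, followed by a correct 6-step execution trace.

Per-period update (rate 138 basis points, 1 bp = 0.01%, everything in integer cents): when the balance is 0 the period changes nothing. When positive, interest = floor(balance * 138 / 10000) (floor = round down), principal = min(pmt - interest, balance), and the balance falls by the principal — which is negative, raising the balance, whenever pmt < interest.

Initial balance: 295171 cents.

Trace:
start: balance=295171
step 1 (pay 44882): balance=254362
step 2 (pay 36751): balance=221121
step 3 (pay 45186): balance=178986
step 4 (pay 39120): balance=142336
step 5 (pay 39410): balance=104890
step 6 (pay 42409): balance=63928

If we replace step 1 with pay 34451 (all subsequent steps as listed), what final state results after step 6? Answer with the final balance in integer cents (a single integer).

(re-executing from step 1 with the substitution; state before step 1: balance=295171)
step 1 (pay 34451): balance=264793
step 2 (pay 36751): balance=231696
step 3 (pay 45186): balance=189707
step 4 (pay 39120): balance=153204
step 5 (pay 39410): balance=115908
step 6 (pay 42409): balance=75098

75098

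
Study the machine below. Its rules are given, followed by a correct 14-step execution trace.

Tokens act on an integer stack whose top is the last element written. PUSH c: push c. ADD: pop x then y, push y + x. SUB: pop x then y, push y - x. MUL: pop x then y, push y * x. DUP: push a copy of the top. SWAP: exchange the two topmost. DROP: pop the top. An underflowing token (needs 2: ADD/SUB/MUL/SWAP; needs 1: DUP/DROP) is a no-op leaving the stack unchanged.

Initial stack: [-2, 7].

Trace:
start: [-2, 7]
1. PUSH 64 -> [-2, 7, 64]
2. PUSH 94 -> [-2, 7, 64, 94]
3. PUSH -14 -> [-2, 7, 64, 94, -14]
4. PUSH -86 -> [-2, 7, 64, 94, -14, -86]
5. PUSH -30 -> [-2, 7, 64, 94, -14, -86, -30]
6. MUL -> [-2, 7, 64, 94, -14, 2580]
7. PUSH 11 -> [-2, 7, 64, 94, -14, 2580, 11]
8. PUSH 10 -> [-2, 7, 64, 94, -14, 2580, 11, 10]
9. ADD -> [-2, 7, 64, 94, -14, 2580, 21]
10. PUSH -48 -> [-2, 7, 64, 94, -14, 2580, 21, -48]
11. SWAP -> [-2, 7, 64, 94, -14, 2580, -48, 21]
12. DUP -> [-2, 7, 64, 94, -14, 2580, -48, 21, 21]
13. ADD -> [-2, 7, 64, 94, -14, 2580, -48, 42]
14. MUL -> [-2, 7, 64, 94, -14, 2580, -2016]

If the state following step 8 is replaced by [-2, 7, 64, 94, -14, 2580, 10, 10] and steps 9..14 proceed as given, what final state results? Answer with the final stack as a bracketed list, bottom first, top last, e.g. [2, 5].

[-2, 7, 64, 94, -14, 2580, -1920]

state after step 8 := [-2, 7, 64, 94, -14, 2580, 10, 10]
9. ADD -> [-2, 7, 64, 94, -14, 2580, 20]
10. PUSH -48 -> [-2, 7, 64, 94, -14, 2580, 20, -48]
11. SWAP -> [-2, 7, 64, 94, -14, 2580, -48, 20]
12. DUP -> [-2, 7, 64, 94, -14, 2580, -48, 20, 20]
13. ADD -> [-2, 7, 64, 94, -14, 2580, -48, 40]
14. MUL -> [-2, 7, 64, 94, -14, 2580, -1920]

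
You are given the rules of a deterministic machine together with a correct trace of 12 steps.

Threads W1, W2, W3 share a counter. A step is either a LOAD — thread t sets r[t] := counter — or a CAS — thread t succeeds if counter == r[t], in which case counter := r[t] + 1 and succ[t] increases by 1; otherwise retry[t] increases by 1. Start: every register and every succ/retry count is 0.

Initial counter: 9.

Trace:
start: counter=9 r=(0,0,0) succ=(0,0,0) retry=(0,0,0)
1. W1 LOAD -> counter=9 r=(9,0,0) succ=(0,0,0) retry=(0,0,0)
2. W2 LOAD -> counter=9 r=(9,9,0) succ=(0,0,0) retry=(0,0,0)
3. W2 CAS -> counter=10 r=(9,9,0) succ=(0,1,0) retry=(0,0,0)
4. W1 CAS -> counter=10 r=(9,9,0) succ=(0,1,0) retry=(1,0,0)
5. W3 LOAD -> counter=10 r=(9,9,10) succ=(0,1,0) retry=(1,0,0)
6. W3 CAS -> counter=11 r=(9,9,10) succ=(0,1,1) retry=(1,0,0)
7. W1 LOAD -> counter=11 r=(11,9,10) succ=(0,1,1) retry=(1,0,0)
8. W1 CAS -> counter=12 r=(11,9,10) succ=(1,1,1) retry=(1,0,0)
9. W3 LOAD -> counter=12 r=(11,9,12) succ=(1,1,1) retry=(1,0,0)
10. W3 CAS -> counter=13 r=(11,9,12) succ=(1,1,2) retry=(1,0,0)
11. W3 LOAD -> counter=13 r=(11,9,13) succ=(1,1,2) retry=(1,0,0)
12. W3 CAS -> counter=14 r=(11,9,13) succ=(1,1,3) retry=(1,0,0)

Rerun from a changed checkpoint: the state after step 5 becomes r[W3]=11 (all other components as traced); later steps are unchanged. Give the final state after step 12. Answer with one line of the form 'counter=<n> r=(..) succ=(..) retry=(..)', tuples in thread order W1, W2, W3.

state after step 5 := counter=10 r=(9,9,11) succ=(0,1,0) retry=(1,0,0)
6. W3 CAS -> counter=10 r=(9,9,11) succ=(0,1,0) retry=(1,0,1)
7. W1 LOAD -> counter=10 r=(10,9,11) succ=(0,1,0) retry=(1,0,1)
8. W1 CAS -> counter=11 r=(10,9,11) succ=(1,1,0) retry=(1,0,1)
9. W3 LOAD -> counter=11 r=(10,9,11) succ=(1,1,0) retry=(1,0,1)
10. W3 CAS -> counter=12 r=(10,9,11) succ=(1,1,1) retry=(1,0,1)
11. W3 LOAD -> counter=12 r=(10,9,12) succ=(1,1,1) retry=(1,0,1)
12. W3 CAS -> counter=13 r=(10,9,12) succ=(1,1,2) retry=(1,0,1)

counter=13 r=(10,9,12) succ=(1,1,2) retry=(1,0,1)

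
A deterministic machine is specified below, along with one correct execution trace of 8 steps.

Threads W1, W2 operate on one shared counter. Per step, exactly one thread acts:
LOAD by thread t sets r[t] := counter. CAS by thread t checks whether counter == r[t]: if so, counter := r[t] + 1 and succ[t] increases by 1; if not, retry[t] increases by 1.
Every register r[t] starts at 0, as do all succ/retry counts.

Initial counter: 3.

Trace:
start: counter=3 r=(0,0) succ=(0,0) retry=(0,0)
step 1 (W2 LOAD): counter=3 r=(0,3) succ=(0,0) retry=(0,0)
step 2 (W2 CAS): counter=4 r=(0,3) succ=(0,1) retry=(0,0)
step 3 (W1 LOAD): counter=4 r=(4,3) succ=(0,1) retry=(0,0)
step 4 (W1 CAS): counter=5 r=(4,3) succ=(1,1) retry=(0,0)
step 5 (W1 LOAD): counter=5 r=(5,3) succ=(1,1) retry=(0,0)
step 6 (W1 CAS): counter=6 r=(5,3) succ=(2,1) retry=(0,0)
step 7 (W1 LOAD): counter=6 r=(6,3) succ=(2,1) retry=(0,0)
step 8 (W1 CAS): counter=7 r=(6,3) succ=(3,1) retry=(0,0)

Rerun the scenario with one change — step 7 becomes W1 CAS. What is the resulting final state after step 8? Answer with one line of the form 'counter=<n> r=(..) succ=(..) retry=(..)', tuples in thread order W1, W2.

counter=6 r=(5,3) succ=(2,1) retry=(2,0)

(re-executing from step 7 with the substitution; state before step 7: counter=6 r=(5,3) succ=(2,1) retry=(0,0))
step 7 (W1 CAS): counter=6 r=(5,3) succ=(2,1) retry=(1,0)
step 8 (W1 CAS): counter=6 r=(5,3) succ=(2,1) retry=(2,0)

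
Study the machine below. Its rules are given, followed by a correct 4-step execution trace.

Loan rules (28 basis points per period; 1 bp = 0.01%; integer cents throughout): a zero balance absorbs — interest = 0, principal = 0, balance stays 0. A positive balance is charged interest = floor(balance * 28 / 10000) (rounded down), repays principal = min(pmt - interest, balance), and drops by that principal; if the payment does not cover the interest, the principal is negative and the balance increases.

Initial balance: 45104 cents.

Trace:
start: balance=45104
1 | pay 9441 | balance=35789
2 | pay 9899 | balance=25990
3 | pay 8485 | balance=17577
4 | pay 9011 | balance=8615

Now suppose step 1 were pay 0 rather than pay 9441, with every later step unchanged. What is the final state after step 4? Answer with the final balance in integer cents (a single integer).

(re-executing from step 1 with the substitution; state before step 1: balance=45104)
1 | pay 0 | balance=45230
2 | pay 9899 | balance=35457
3 | pay 8485 | balance=27071
4 | pay 9011 | balance=18135

18135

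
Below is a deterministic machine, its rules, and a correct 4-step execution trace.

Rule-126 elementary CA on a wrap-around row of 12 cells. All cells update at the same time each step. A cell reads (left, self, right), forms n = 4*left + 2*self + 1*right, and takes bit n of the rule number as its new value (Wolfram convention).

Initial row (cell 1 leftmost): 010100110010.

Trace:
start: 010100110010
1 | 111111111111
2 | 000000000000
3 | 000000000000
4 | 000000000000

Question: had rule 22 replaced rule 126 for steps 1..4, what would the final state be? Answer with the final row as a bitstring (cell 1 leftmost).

000011111100

(re-executing steps 1..4 under rule 22; state before step 1: 010100110010)
1 | 110111001111
2 | 000000110000
3 | 000001001000
4 | 000011111100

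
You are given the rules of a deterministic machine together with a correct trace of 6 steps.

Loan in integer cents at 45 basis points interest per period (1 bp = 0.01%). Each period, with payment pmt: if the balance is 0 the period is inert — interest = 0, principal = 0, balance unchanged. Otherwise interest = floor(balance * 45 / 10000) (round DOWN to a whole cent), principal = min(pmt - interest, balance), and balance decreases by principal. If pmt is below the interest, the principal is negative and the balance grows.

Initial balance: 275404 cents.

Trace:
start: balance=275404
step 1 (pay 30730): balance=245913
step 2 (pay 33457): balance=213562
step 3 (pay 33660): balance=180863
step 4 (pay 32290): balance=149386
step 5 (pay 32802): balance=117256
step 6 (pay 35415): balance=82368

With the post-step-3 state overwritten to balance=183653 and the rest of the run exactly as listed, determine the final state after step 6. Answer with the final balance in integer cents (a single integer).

85196

state after step 3 := balance=183653
step 4 (pay 32290): balance=152189
step 5 (pay 32802): balance=120071
step 6 (pay 35415): balance=85196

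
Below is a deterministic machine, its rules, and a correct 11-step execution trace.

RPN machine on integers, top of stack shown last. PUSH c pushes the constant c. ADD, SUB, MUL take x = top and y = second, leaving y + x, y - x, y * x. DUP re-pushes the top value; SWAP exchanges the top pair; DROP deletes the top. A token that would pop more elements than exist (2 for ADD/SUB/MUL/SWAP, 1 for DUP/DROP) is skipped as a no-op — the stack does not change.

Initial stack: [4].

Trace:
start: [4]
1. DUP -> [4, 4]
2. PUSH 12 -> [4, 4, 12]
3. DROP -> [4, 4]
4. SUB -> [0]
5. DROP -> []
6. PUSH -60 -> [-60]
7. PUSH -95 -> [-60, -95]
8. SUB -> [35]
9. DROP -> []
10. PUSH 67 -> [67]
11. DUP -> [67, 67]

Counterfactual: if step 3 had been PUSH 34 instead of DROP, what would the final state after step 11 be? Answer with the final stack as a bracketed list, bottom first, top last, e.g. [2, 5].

(re-executing from step 3 with the substitution; state before step 3: [4, 4, 12])
3. PUSH 34 -> [4, 4, 12, 34]
4. SUB -> [4, 4, -22]
5. DROP -> [4, 4]
6. PUSH -60 -> [4, 4, -60]
7. PUSH -95 -> [4, 4, -60, -95]
8. SUB -> [4, 4, 35]
9. DROP -> [4, 4]
10. PUSH 67 -> [4, 4, 67]
11. DUP -> [4, 4, 67, 67]

[4, 4, 67, 67]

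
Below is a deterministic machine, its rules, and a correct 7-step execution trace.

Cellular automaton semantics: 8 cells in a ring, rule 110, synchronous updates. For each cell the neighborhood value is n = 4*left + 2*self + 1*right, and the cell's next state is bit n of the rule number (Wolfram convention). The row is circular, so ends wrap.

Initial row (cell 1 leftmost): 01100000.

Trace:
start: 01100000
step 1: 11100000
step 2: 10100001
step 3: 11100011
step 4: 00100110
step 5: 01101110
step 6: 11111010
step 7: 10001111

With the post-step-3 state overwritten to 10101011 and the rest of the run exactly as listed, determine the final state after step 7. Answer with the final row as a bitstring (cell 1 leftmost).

10001111

state after step 3 := 10101011
step 4: 11111110
step 5: 10000011
step 6: 10000110
step 7: 10001111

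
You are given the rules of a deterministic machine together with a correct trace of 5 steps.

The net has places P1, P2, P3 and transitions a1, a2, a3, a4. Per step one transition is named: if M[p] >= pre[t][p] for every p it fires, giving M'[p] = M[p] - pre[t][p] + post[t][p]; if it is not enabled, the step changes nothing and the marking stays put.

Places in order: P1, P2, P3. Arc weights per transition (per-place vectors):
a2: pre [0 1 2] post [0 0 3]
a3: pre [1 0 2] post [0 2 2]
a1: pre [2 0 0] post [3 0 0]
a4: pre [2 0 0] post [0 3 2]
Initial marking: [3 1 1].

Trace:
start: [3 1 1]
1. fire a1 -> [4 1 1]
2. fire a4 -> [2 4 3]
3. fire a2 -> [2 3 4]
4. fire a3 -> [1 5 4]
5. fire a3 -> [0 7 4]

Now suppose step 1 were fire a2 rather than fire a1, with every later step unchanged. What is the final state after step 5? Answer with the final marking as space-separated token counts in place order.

0 5 4

(re-executing from step 1 with the substitution; state before step 1: [3 1 1])
1. fire a2 -> [3 1 1]
2. fire a4 -> [1 4 3]
3. fire a2 -> [1 3 4]
4. fire a3 -> [0 5 4]
5. fire a3 -> [0 5 4]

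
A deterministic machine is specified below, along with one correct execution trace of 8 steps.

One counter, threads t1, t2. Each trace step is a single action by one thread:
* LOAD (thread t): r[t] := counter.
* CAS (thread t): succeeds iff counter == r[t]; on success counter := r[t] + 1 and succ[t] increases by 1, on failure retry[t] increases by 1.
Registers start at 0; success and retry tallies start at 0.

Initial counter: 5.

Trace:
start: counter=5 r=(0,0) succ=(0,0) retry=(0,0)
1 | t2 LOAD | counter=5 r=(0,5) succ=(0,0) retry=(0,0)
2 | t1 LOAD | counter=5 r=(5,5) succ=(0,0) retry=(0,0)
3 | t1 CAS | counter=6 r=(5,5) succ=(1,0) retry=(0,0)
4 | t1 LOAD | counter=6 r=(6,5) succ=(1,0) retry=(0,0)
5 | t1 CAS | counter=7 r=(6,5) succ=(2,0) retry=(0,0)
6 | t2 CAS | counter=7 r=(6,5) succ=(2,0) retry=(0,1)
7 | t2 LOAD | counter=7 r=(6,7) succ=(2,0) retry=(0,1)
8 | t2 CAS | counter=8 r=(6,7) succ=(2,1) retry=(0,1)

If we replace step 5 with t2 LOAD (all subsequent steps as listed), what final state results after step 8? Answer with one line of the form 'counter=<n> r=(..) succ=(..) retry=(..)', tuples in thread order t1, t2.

(re-executing from step 5 with the substitution; state before step 5: counter=6 r=(6,5) succ=(1,0) retry=(0,0))
5 | t2 LOAD | counter=6 r=(6,6) succ=(1,0) retry=(0,0)
6 | t2 CAS | counter=7 r=(6,6) succ=(1,1) retry=(0,0)
7 | t2 LOAD | counter=7 r=(6,7) succ=(1,1) retry=(0,0)
8 | t2 CAS | counter=8 r=(6,7) succ=(1,2) retry=(0,0)

counter=8 r=(6,7) succ=(1,2) retry=(0,0)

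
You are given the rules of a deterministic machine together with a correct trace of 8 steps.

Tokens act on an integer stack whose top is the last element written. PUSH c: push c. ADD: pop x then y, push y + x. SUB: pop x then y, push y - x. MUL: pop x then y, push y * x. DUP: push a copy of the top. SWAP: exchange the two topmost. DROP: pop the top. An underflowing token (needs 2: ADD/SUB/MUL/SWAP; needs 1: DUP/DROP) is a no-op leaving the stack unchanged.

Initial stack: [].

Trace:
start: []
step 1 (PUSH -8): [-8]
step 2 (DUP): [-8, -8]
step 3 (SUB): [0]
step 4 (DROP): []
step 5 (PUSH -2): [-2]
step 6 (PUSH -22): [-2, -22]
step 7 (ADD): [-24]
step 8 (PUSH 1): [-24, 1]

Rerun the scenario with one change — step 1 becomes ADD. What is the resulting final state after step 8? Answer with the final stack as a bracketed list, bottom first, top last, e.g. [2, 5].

(re-executing from step 1 with the substitution; state before step 1: [])
step 1 (ADD): []
step 2 (DUP): []
step 3 (SUB): []
step 4 (DROP): []
step 5 (PUSH -2): [-2]
step 6 (PUSH -22): [-2, -22]
step 7 (ADD): [-24]
step 8 (PUSH 1): [-24, 1]

[-24, 1]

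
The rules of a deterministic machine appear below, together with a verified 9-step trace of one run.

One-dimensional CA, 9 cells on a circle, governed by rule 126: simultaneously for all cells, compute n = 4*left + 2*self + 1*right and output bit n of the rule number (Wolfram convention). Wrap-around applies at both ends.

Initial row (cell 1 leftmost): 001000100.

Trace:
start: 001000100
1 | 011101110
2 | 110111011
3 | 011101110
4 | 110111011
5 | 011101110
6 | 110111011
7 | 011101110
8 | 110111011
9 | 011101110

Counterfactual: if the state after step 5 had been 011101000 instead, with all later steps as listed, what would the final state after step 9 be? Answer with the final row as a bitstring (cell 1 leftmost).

001100110

state after step 5 := 011101000
6 | 110111100
7 | 111100111
8 | 000111100
9 | 001100110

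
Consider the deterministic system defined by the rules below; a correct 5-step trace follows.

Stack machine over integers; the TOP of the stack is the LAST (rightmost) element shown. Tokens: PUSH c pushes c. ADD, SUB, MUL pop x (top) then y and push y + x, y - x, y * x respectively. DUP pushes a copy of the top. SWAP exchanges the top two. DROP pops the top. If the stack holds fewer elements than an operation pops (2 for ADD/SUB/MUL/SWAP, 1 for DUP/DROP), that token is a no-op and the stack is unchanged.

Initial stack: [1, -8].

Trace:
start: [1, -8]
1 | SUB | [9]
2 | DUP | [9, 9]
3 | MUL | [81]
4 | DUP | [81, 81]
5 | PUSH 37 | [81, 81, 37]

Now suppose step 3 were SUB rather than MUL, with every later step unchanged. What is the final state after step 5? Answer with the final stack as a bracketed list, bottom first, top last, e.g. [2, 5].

(re-executing from step 3 with the substitution; state before step 3: [9, 9])
3 | SUB | [0]
4 | DUP | [0, 0]
5 | PUSH 37 | [0, 0, 37]

[0, 0, 37]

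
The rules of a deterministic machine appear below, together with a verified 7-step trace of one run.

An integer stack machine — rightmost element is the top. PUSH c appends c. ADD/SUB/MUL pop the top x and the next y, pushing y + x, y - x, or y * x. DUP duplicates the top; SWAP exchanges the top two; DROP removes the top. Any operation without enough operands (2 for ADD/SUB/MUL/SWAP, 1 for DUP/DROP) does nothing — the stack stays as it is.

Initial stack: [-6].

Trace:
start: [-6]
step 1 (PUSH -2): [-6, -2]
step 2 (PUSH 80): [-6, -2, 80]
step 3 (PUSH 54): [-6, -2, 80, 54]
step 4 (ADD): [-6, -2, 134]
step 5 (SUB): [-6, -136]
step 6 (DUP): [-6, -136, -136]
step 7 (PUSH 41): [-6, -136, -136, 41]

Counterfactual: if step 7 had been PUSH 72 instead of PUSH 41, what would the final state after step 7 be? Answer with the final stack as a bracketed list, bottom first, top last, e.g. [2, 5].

[-6, -136, -136, 72]

(re-executing from step 7 with the substitution; state before step 7: [-6, -136, -136])
step 7 (PUSH 72): [-6, -136, -136, 72]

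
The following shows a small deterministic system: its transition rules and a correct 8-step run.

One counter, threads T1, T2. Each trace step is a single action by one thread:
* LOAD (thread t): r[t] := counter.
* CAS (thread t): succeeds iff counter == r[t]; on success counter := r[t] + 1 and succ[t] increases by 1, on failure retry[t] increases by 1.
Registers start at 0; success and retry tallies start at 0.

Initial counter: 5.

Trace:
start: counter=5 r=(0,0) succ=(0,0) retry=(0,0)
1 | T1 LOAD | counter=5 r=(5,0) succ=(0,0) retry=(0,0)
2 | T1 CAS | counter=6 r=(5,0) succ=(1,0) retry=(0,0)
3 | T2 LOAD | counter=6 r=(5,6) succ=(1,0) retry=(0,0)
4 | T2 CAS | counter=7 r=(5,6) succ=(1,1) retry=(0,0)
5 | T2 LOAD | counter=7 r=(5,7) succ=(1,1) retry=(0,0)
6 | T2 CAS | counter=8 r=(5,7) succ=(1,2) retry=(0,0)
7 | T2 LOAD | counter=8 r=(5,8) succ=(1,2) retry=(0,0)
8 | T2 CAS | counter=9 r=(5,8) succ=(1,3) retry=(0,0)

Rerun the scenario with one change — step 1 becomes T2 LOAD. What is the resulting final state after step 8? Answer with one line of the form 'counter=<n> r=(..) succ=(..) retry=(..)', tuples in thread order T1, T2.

counter=8 r=(0,7) succ=(0,3) retry=(1,0)

(re-executing from step 1 with the substitution; state before step 1: counter=5 r=(0,0) succ=(0,0) retry=(0,0))
1 | T2 LOAD | counter=5 r=(0,5) succ=(0,0) retry=(0,0)
2 | T1 CAS | counter=5 r=(0,5) succ=(0,0) retry=(1,0)
3 | T2 LOAD | counter=5 r=(0,5) succ=(0,0) retry=(1,0)
4 | T2 CAS | counter=6 r=(0,5) succ=(0,1) retry=(1,0)
5 | T2 LOAD | counter=6 r=(0,6) succ=(0,1) retry=(1,0)
6 | T2 CAS | counter=7 r=(0,6) succ=(0,2) retry=(1,0)
7 | T2 LOAD | counter=7 r=(0,7) succ=(0,2) retry=(1,0)
8 | T2 CAS | counter=8 r=(0,7) succ=(0,3) retry=(1,0)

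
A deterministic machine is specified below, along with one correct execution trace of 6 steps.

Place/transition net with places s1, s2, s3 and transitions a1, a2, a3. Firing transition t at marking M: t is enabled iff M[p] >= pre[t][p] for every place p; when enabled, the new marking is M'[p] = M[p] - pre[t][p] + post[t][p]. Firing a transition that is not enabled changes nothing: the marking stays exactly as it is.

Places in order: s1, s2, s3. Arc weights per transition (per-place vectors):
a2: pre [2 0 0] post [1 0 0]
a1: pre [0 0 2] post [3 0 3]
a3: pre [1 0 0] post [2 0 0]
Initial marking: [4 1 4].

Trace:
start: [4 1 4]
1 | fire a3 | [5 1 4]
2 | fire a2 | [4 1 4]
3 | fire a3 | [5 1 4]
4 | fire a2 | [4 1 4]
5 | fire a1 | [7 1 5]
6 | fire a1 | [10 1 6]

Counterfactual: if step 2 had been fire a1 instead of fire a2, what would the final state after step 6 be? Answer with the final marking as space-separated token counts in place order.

14 1 7

(re-executing from step 2 with the substitution; state before step 2: [5 1 4])
2 | fire a1 | [8 1 5]
3 | fire a3 | [9 1 5]
4 | fire a2 | [8 1 5]
5 | fire a1 | [11 1 6]
6 | fire a1 | [14 1 7]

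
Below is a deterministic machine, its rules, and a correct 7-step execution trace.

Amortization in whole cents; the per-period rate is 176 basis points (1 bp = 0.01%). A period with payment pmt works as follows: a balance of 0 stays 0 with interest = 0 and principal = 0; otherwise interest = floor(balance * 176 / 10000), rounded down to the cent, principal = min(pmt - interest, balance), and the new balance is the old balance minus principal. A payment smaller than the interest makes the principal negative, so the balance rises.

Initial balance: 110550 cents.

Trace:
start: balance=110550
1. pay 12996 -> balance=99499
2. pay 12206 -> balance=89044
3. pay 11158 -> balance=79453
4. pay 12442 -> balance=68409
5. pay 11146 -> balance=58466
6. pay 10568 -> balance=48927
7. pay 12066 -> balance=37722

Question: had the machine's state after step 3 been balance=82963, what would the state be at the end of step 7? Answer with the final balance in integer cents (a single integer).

41485

state after step 3 := balance=82963
4. pay 12442 -> balance=71981
5. pay 11146 -> balance=62101
6. pay 10568 -> balance=52625
7. pay 12066 -> balance=41485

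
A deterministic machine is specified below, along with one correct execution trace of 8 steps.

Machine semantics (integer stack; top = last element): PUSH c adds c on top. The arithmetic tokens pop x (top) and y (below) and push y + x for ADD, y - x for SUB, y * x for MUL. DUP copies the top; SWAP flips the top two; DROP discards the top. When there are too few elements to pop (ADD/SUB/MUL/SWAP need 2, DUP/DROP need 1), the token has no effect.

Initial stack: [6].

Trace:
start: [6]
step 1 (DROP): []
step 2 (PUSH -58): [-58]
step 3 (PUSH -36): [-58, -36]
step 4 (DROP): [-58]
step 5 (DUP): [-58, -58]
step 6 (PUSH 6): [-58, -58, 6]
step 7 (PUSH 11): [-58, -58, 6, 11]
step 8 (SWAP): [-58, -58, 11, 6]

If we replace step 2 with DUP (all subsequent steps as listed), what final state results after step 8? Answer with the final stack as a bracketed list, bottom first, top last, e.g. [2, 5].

(re-executing from step 2 with the substitution; state before step 2: [])
step 2 (DUP): []
step 3 (PUSH -36): [-36]
step 4 (DROP): []
step 5 (DUP): []
step 6 (PUSH 6): [6]
step 7 (PUSH 11): [6, 11]
step 8 (SWAP): [11, 6]

[11, 6]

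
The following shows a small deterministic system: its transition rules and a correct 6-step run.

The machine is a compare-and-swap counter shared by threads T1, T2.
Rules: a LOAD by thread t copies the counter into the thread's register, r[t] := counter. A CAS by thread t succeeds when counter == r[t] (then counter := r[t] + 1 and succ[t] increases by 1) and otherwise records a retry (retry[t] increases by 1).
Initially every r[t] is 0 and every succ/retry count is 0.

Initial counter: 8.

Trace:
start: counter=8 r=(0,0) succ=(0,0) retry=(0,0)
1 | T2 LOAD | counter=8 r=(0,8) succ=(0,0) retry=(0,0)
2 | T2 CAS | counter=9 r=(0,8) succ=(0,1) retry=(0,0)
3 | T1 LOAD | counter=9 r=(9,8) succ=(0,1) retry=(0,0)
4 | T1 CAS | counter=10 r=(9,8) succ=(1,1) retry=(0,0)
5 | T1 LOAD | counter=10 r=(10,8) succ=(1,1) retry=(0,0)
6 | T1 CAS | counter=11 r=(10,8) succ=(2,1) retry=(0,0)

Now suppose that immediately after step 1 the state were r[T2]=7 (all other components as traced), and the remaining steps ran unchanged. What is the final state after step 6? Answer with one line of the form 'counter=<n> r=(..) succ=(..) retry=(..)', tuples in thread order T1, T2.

counter=10 r=(9,7) succ=(2,0) retry=(0,1)

state after step 1 := counter=8 r=(0,7) succ=(0,0) retry=(0,0)
2 | T2 CAS | counter=8 r=(0,7) succ=(0,0) retry=(0,1)
3 | T1 LOAD | counter=8 r=(8,7) succ=(0,0) retry=(0,1)
4 | T1 CAS | counter=9 r=(8,7) succ=(1,0) retry=(0,1)
5 | T1 LOAD | counter=9 r=(9,7) succ=(1,0) retry=(0,1)
6 | T1 CAS | counter=10 r=(9,7) succ=(2,0) retry=(0,1)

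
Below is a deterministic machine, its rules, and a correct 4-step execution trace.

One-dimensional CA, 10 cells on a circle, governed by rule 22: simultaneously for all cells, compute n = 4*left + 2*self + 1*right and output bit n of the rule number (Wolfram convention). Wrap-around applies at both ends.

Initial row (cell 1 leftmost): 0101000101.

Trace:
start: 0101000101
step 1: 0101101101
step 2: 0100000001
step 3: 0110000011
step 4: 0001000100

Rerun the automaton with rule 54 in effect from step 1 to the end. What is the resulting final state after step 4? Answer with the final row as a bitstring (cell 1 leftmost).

0001000100

(re-executing steps 1..4 under rule 54; state before step 1: 0101000101)
step 1: 1111101111
step 2: 0000010000
step 3: 0000111000
step 4: 0001000100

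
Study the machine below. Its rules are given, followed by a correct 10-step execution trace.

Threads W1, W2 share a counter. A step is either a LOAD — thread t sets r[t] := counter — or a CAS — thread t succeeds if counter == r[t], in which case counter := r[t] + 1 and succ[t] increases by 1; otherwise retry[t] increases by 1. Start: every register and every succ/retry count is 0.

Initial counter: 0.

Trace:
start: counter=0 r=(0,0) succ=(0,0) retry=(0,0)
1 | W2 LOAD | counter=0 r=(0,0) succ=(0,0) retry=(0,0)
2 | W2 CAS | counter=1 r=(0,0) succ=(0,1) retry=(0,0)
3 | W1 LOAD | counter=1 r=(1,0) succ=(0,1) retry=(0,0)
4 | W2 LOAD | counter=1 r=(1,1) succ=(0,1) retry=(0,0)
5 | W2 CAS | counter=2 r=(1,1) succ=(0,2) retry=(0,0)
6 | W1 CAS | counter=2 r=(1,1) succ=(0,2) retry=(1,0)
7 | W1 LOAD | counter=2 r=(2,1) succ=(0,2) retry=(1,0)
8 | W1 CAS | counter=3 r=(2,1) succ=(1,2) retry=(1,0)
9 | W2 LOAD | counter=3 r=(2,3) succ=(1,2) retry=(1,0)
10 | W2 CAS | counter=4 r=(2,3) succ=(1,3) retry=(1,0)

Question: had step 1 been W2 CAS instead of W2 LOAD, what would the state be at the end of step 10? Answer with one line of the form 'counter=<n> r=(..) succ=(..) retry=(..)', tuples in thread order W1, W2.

counter=4 r=(2,3) succ=(1,3) retry=(1,1)

(re-executing from step 1 with the substitution; state before step 1: counter=0 r=(0,0) succ=(0,0) retry=(0,0))
1 | W2 CAS | counter=1 r=(0,0) succ=(0,1) retry=(0,0)
2 | W2 CAS | counter=1 r=(0,0) succ=(0,1) retry=(0,1)
3 | W1 LOAD | counter=1 r=(1,0) succ=(0,1) retry=(0,1)
4 | W2 LOAD | counter=1 r=(1,1) succ=(0,1) retry=(0,1)
5 | W2 CAS | counter=2 r=(1,1) succ=(0,2) retry=(0,1)
6 | W1 CAS | counter=2 r=(1,1) succ=(0,2) retry=(1,1)
7 | W1 LOAD | counter=2 r=(2,1) succ=(0,2) retry=(1,1)
8 | W1 CAS | counter=3 r=(2,1) succ=(1,2) retry=(1,1)
9 | W2 LOAD | counter=3 r=(2,3) succ=(1,2) retry=(1,1)
10 | W2 CAS | counter=4 r=(2,3) succ=(1,3) retry=(1,1)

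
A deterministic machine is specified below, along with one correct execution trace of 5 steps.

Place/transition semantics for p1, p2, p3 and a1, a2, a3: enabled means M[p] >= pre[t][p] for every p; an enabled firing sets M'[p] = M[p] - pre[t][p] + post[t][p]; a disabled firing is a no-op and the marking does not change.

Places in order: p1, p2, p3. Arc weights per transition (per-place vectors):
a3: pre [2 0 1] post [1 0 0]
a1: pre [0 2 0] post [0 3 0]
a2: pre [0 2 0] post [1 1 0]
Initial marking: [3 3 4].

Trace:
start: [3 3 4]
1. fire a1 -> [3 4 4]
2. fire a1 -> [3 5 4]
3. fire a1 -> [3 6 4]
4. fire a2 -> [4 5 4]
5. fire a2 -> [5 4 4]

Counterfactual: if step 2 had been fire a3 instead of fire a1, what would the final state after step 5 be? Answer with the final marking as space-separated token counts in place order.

4 3 3

(re-executing from step 2 with the substitution; state before step 2: [3 4 4])
2. fire a3 -> [2 4 3]
3. fire a1 -> [2 5 3]
4. fire a2 -> [3 4 3]
5. fire a2 -> [4 3 3]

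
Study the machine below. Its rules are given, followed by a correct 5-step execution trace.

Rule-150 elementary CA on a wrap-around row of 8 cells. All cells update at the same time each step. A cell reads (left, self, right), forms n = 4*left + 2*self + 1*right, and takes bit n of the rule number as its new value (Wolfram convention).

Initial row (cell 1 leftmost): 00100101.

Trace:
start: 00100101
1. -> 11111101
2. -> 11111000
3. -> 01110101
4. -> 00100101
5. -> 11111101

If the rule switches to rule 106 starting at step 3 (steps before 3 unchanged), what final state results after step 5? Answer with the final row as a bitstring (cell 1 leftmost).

10100110

(re-executing steps 3..5 under rule 106; state before step 3: 11111000)
3. -> 10001001
4. -> 10010011
5. -> 10100110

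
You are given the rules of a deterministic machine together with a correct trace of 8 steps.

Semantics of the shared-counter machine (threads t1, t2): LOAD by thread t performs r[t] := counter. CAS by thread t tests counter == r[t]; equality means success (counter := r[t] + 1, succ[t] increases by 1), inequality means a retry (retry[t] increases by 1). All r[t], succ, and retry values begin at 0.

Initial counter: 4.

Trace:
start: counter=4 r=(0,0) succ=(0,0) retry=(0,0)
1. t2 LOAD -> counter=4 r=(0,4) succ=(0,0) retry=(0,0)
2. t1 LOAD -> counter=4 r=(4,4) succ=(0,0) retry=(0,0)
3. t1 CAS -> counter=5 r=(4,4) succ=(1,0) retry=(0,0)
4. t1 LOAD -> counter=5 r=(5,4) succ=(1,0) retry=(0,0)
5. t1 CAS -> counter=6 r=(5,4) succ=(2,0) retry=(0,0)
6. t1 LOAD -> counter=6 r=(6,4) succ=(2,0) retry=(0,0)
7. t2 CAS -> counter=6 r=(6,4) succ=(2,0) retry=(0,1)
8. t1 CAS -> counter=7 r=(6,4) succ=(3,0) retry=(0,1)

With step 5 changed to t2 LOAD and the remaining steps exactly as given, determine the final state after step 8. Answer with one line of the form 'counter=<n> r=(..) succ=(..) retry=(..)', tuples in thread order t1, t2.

(re-executing from step 5 with the substitution; state before step 5: counter=5 r=(5,4) succ=(1,0) retry=(0,0))
5. t2 LOAD -> counter=5 r=(5,5) succ=(1,0) retry=(0,0)
6. t1 LOAD -> counter=5 r=(5,5) succ=(1,0) retry=(0,0)
7. t2 CAS -> counter=6 r=(5,5) succ=(1,1) retry=(0,0)
8. t1 CAS -> counter=6 r=(5,5) succ=(1,1) retry=(1,0)

counter=6 r=(5,5) succ=(1,1) retry=(1,0)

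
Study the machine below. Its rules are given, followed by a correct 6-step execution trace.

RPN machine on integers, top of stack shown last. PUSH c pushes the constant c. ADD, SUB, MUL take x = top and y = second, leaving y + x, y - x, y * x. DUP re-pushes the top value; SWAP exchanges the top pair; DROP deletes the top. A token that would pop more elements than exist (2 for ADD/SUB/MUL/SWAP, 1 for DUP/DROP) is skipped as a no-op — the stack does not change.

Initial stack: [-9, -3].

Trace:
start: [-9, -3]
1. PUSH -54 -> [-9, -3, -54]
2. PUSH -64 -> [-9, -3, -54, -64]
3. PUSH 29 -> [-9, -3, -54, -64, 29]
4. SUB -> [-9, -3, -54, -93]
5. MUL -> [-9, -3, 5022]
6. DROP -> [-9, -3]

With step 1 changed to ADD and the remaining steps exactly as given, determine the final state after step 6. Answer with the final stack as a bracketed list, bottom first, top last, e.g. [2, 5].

(re-executing from step 1 with the substitution; state before step 1: [-9, -3])
1. ADD -> [-12]
2. PUSH -64 -> [-12, -64]
3. PUSH 29 -> [-12, -64, 29]
4. SUB -> [-12, -93]
5. MUL -> [1116]
6. DROP -> []

[]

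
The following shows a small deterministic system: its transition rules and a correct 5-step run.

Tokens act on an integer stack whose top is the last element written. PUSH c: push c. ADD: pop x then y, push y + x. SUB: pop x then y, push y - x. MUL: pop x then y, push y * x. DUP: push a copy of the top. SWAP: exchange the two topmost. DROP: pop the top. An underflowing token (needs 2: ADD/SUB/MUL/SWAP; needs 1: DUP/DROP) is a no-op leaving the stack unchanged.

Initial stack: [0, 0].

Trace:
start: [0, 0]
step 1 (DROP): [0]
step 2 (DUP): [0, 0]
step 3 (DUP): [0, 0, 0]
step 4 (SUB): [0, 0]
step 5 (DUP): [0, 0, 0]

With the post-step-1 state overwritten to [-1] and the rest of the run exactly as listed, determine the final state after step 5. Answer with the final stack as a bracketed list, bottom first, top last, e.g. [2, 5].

state after step 1 := [-1]
step 2 (DUP): [-1, -1]
step 3 (DUP): [-1, -1, -1]
step 4 (SUB): [-1, 0]
step 5 (DUP): [-1, 0, 0]

[-1, 0, 0]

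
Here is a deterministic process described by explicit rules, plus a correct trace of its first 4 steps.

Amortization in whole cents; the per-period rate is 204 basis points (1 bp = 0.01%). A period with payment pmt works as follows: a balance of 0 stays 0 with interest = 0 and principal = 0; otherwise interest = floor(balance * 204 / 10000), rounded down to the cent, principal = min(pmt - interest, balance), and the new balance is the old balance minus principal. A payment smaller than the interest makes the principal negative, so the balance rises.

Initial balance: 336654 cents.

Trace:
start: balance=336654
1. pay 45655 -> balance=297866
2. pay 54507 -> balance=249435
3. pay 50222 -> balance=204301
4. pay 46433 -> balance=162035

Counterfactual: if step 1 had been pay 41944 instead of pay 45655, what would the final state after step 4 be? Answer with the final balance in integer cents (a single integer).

165978

(re-executing from step 1 with the substitution; state before step 1: balance=336654)
1. pay 41944 -> balance=301577
2. pay 54507 -> balance=253222
3. pay 50222 -> balance=208165
4. pay 46433 -> balance=165978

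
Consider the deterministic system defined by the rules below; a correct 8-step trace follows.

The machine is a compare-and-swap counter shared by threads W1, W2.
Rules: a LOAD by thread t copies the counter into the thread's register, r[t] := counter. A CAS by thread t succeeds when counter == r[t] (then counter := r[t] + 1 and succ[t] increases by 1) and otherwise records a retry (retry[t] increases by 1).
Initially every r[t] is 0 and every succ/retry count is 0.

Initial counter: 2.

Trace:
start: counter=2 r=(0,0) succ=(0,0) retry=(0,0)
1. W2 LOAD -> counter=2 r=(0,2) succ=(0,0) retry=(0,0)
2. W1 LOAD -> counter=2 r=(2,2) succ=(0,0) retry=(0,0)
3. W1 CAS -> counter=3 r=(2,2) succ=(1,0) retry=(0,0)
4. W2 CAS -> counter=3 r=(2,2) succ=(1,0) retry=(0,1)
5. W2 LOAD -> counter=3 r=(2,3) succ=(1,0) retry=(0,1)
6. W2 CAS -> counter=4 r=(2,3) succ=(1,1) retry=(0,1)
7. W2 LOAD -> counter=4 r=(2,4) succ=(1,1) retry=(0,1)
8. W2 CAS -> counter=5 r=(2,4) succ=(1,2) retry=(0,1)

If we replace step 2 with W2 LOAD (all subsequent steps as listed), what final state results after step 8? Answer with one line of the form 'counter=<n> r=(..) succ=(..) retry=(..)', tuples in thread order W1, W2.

counter=5 r=(0,4) succ=(0,3) retry=(1,0)

(re-executing from step 2 with the substitution; state before step 2: counter=2 r=(0,2) succ=(0,0) retry=(0,0))
2. W2 LOAD -> counter=2 r=(0,2) succ=(0,0) retry=(0,0)
3. W1 CAS -> counter=2 r=(0,2) succ=(0,0) retry=(1,0)
4. W2 CAS -> counter=3 r=(0,2) succ=(0,1) retry=(1,0)
5. W2 LOAD -> counter=3 r=(0,3) succ=(0,1) retry=(1,0)
6. W2 CAS -> counter=4 r=(0,3) succ=(0,2) retry=(1,0)
7. W2 LOAD -> counter=4 r=(0,4) succ=(0,2) retry=(1,0)
8. W2 CAS -> counter=5 r=(0,4) succ=(0,3) retry=(1,0)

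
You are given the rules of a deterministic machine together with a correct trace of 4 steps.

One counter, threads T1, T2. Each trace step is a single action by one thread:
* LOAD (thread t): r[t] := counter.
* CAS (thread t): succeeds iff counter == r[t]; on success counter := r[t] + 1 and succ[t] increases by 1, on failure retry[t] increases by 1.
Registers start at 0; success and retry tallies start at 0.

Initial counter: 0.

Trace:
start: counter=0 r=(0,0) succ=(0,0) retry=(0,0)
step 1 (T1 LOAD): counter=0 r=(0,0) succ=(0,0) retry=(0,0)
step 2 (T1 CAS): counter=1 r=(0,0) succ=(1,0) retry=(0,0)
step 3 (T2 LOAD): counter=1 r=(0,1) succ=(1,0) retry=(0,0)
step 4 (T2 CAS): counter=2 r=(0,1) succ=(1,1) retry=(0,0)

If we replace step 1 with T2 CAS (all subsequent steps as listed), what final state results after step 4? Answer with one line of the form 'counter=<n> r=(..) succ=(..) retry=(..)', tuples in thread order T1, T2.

(re-executing from step 1 with the substitution; state before step 1: counter=0 r=(0,0) succ=(0,0) retry=(0,0))
step 1 (T2 CAS): counter=1 r=(0,0) succ=(0,1) retry=(0,0)
step 2 (T1 CAS): counter=1 r=(0,0) succ=(0,1) retry=(1,0)
step 3 (T2 LOAD): counter=1 r=(0,1) succ=(0,1) retry=(1,0)
step 4 (T2 CAS): counter=2 r=(0,1) succ=(0,2) retry=(1,0)

counter=2 r=(0,1) succ=(0,2) retry=(1,0)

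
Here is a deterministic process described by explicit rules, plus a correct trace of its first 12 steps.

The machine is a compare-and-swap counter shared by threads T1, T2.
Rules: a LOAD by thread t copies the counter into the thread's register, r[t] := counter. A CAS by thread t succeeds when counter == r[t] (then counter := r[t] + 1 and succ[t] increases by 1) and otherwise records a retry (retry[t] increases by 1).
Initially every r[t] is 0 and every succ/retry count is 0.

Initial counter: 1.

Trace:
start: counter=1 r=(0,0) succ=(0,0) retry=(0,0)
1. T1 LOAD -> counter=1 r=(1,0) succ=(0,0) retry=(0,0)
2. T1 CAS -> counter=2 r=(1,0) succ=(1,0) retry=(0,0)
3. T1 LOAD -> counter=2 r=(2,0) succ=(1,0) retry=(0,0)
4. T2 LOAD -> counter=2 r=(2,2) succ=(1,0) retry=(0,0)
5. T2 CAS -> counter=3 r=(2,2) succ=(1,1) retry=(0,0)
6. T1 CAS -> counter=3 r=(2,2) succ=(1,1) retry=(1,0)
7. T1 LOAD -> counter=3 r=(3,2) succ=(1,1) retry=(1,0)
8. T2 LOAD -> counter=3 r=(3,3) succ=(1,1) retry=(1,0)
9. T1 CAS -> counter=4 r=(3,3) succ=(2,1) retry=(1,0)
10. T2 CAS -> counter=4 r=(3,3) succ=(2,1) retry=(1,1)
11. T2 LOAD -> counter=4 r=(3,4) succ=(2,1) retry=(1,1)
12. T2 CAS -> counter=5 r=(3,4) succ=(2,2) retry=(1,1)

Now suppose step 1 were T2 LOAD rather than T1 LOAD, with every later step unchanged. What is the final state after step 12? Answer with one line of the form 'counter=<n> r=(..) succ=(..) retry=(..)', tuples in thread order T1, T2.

counter=4 r=(2,3) succ=(1,2) retry=(2,1)

(re-executing from step 1 with the substitution; state before step 1: counter=1 r=(0,0) succ=(0,0) retry=(0,0))
1. T2 LOAD -> counter=1 r=(0,1) succ=(0,0) retry=(0,0)
2. T1 CAS -> counter=1 r=(0,1) succ=(0,0) retry=(1,0)
3. T1 LOAD -> counter=1 r=(1,1) succ=(0,0) retry=(1,0)
4. T2 LOAD -> counter=1 r=(1,1) succ=(0,0) retry=(1,0)
5. T2 CAS -> counter=2 r=(1,1) succ=(0,1) retry=(1,0)
6. T1 CAS -> counter=2 r=(1,1) succ=(0,1) retry=(2,0)
7. T1 LOAD -> counter=2 r=(2,1) succ=(0,1) retry=(2,0)
8. T2 LOAD -> counter=2 r=(2,2) succ=(0,1) retry=(2,0)
9. T1 CAS -> counter=3 r=(2,2) succ=(1,1) retry=(2,0)
10. T2 CAS -> counter=3 r=(2,2) succ=(1,1) retry=(2,1)
11. T2 LOAD -> counter=3 r=(2,3) succ=(1,1) retry=(2,1)
12. T2 CAS -> counter=4 r=(2,3) succ=(1,2) retry=(2,1)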